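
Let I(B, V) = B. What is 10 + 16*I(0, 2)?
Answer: 10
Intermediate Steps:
10 + 16*I(0, 2) = 10 + 16*0 = 10 + 0 = 10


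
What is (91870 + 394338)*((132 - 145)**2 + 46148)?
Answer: 22519695936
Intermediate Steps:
(91870 + 394338)*((132 - 145)**2 + 46148) = 486208*((-13)**2 + 46148) = 486208*(169 + 46148) = 486208*46317 = 22519695936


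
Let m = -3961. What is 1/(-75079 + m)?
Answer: -1/79040 ≈ -1.2652e-5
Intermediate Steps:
1/(-75079 + m) = 1/(-75079 - 3961) = 1/(-79040) = -1/79040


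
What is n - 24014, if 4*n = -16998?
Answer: -56527/2 ≈ -28264.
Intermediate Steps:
n = -8499/2 (n = (1/4)*(-16998) = -8499/2 ≈ -4249.5)
n - 24014 = -8499/2 - 24014 = -56527/2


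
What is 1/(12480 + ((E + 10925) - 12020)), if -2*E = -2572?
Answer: 1/12671 ≈ 7.8920e-5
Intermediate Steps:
E = 1286 (E = -½*(-2572) = 1286)
1/(12480 + ((E + 10925) - 12020)) = 1/(12480 + ((1286 + 10925) - 12020)) = 1/(12480 + (12211 - 12020)) = 1/(12480 + 191) = 1/12671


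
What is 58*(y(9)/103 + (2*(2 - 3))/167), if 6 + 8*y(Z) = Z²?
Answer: 315433/68804 ≈ 4.5845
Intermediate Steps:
y(Z) = -¾ + Z²/8
58*(y(9)/103 + (2*(2 - 3))/167) = 58*((-¾ + (⅛)*9²)/103 + (2*(2 - 3))/167) = 58*((-¾ + (⅛)*81)*(1/103) + (2*(-1))*(1/167)) = 58*((-¾ + 81/8)*(1/103) - 2*1/167) = 58*((75/8)*(1/103) - 2/167) = 58*(75/824 - 2/167) = 58*(10877/137608) = 315433/68804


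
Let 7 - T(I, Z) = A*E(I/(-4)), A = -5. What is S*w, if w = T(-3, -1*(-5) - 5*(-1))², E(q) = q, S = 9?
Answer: 16641/16 ≈ 1040.1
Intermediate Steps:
T(I, Z) = 7 - 5*I/4 (T(I, Z) = 7 - (-5)*I/(-4) = 7 - (-5)*I*(-¼) = 7 - (-5)*(-I/4) = 7 - 5*I/4)
w = 1849/16 (w = (7 - 5/4*(-3))² = (7 + 15/4)² = (43/4)² = 1849/16 ≈ 115.56)
S*w = 9*(1849/16) = 16641/16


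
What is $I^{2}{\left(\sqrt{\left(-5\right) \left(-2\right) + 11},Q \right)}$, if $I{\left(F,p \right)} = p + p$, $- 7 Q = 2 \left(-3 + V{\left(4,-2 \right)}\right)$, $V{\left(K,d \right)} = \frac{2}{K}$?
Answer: $\frac{100}{49} \approx 2.0408$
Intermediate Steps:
$Q = \frac{5}{7}$ ($Q = - \frac{2 \left(-3 + \frac{2}{4}\right)}{7} = - \frac{2 \left(-3 + 2 \cdot \frac{1}{4}\right)}{7} = - \frac{2 \left(-3 + \frac{1}{2}\right)}{7} = - \frac{2 \left(- \frac{5}{2}\right)}{7} = \left(- \frac{1}{7}\right) \left(-5\right) = \frac{5}{7} \approx 0.71429$)
$I{\left(F,p \right)} = 2 p$
$I^{2}{\left(\sqrt{\left(-5\right) \left(-2\right) + 11},Q \right)} = \left(2 \cdot \frac{5}{7}\right)^{2} = \left(\frac{10}{7}\right)^{2} = \frac{100}{49}$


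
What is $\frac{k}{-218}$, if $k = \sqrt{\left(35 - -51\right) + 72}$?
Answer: $- \frac{\sqrt{158}}{218} \approx -0.05766$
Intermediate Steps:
$k = \sqrt{158}$ ($k = \sqrt{\left(35 + 51\right) + 72} = \sqrt{86 + 72} = \sqrt{158} \approx 12.57$)
$\frac{k}{-218} = \frac{\sqrt{158}}{-218} = \sqrt{158} \left(- \frac{1}{218}\right) = - \frac{\sqrt{158}}{218}$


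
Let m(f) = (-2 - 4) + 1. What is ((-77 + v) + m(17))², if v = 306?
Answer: 50176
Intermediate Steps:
m(f) = -5 (m(f) = -6 + 1 = -5)
((-77 + v) + m(17))² = ((-77 + 306) - 5)² = (229 - 5)² = 224² = 50176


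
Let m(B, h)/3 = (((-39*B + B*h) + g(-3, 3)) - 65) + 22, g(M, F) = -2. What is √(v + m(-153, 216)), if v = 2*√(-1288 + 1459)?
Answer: √(-81378 + 6*√19) ≈ 285.22*I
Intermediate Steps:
m(B, h) = -135 - 117*B + 3*B*h (m(B, h) = 3*((((-39*B + B*h) - 2) - 65) + 22) = 3*(((-2 - 39*B + B*h) - 65) + 22) = 3*((-67 - 39*B + B*h) + 22) = 3*(-45 - 39*B + B*h) = -135 - 117*B + 3*B*h)
v = 6*√19 (v = 2*√171 = 2*(3*√19) = 6*√19 ≈ 26.153)
√(v + m(-153, 216)) = √(6*√19 + (-135 - 117*(-153) + 3*(-153)*216)) = √(6*√19 + (-135 + 17901 - 99144)) = √(6*√19 - 81378) = √(-81378 + 6*√19)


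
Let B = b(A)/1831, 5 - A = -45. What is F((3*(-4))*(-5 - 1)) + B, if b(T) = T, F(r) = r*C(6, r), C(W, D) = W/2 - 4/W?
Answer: 307658/1831 ≈ 168.03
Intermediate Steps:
A = 50 (A = 5 - 1*(-45) = 5 + 45 = 50)
C(W, D) = W/2 - 4/W (C(W, D) = W*(½) - 4/W = W/2 - 4/W)
F(r) = 7*r/3 (F(r) = r*((½)*6 - 4/6) = r*(3 - 4*⅙) = r*(3 - ⅔) = r*(7/3) = 7*r/3)
B = 50/1831 ≈ 0.027307
F((3*(-4))*(-5 - 1)) + B = 7*((3*(-4))*(-5 - 1))/3 + 50/1831 = 7*(-12*(-6))/3 + 50/1831 = (7/3)*72 + 50/1831 = 168 + 50/1831 = 307658/1831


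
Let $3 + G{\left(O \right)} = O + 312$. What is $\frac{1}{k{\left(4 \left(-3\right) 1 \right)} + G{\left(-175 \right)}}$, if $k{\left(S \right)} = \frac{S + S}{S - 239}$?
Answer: $\frac{251}{33658} \approx 0.0074574$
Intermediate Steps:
$G{\left(O \right)} = 309 + O$ ($G{\left(O \right)} = -3 + \left(O + 312\right) = -3 + \left(312 + O\right) = 309 + O$)
$k{\left(S \right)} = \frac{2 S}{-239 + S}$
$\frac{1}{k{\left(4 \left(-3\right) 1 \right)} + G{\left(-175 \right)}} = \frac{1}{\frac{2 \cdot 4 \left(-3\right) 1}{-239 + 4 \left(-3\right) 1} + \left(309 - 175\right)} = \frac{1}{\frac{2 \left(\left(-12\right) 1\right)}{-239 - 12} + 134} = \frac{1}{2 \left(-12\right) \frac{1}{-239 - 12} + 134} = \frac{1}{2 \left(-12\right) \frac{1}{-251} + 134} = \frac{1}{2 \left(-12\right) \left(- \frac{1}{251}\right) + 134} = \frac{1}{\frac{24}{251} + 134} = \frac{1}{\frac{33658}{251}} = \frac{251}{33658}$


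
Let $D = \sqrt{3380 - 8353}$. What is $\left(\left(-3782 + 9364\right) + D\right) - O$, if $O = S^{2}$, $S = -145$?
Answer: $-15443 + i \sqrt{4973} \approx -15443.0 + 70.52 i$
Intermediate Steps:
$D = i \sqrt{4973}$ ($D = \sqrt{-4973} = i \sqrt{4973} \approx 70.52 i$)
$O = 21025$ ($O = \left(-145\right)^{2} = 21025$)
$\left(\left(-3782 + 9364\right) + D\right) - O = \left(\left(-3782 + 9364\right) + i \sqrt{4973}\right) - 21025 = \left(5582 + i \sqrt{4973}\right) - 21025 = -15443 + i \sqrt{4973}$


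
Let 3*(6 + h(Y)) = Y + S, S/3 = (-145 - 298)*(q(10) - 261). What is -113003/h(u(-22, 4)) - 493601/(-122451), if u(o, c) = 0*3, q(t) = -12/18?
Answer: 130131339878/42580743387 ≈ 3.0561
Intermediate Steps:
q(t) = -2/3 (q(t) = -12*1/18 = -2/3)
u(o, c) = 0
S = 347755 (S = 3*((-145 - 298)*(-2/3 - 261)) = 3*(-443*(-785/3)) = 3*(347755/3) = 347755)
h(Y) = 347737/3 + Y/3 (h(Y) = -6 + (Y + 347755)/3 = -6 + (347755 + Y)/3 = -6 + (347755/3 + Y/3) = 347737/3 + Y/3)
-113003/h(u(-22, 4)) - 493601/(-122451) = -113003/(347737/3 + (1/3)*0) - 493601/(-122451) = -113003/(347737/3 + 0) - 493601*(-1/122451) = -113003/347737/3 + 493601/122451 = -113003*3/347737 + 493601/122451 = -339009/347737 + 493601/122451 = 130131339878/42580743387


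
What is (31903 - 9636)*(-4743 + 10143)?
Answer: 120241800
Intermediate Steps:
(31903 - 9636)*(-4743 + 10143) = 22267*5400 = 120241800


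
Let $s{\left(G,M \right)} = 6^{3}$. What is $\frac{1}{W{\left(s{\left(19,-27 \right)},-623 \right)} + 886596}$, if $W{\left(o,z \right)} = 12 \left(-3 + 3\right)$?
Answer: $\frac{1}{886596} \approx 1.1279 \cdot 10^{-6}$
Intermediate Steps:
$s{\left(G,M \right)} = 216$
$W{\left(o,z \right)} = 0$ ($W{\left(o,z \right)} = 12 \cdot 0 = 0$)
$\frac{1}{W{\left(s{\left(19,-27 \right)},-623 \right)} + 886596} = \frac{1}{0 + 886596} = \frac{1}{886596}$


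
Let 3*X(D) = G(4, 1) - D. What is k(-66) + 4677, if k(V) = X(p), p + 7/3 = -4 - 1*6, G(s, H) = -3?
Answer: 42121/9 ≈ 4680.1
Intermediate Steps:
p = -37/3 (p = -7/3 + (-4 - 1*6) = -7/3 + (-4 - 6) = -7/3 - 10 = -37/3 ≈ -12.333)
X(D) = -1 - D/3 (X(D) = (-3 - D)/3 = -1 - D/3)
k(V) = 28/9 (k(V) = -1 - 1/3*(-37/3) = -1 + 37/9 = 28/9)
k(-66) + 4677 = 28/9 + 4677 = 42121/9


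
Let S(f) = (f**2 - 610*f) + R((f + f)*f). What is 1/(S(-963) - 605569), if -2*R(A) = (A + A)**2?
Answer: -1/6880105188058 ≈ -1.4535e-13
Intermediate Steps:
R(A) = -2*A**2 (R(A) = -(A + A)**2/2 = -4*A**2/2 = -2*A**2)
S(f) = f**2 - 610*f - 8*f**4 (S(f) = (f**2 - 610*f) - 2*f**2*(f + f)**2 = (f**2 - 610*f) - 2*4*f**4 = (f**2 - 610*f) - 8*f**4 = f**2 - 610*f - 8*f**4)
1/(S(-963) - 605569) = 1/(-963*(-610 - 963 - 8*(-963)**3) - 605569) = 1/(-963*(-610 - 963 - 8*(-893056347)) - 605569) = 1/(-963*(-610 - 963 + 7144450776) - 605569) = 1/(-963*7144449203 - 605569) = 1/(-6880104582489 - 605569) = 1/(-6880105188058) = -1/6880105188058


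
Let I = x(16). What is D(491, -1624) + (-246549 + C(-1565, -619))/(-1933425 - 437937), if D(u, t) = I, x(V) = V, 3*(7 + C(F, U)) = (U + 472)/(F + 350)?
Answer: 46398842771/2881204830 ≈ 16.104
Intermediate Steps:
C(F, U) = -7 + (472 + U)/(3*(350 + F)) (C(F, U) = -7 + ((U + 472)/(F + 350))/3 = -7 + ((472 + U)/(350 + F))/3 = -7 + (472 + U)/(3*(350 + F)))
I = 16
D(u, t) = 16
D(491, -1624) + (-246549 + C(-1565, -619))/(-1933425 - 437937) = 16 + (-246549 + (-6878 - 619 - 21*(-1565))/(3*(350 - 1565)))/(-1933425 - 437937) = 16 + (-246549 + (1/3)*(-6878 - 619 + 32865)/(-1215))/(-2371362) = 16 + (-246549 + (1/3)*(-1/1215)*25368)*(-1/2371362) = 16 + (-246549 - 8456/1215)*(-1/2371362) = 16 - 299565491/1215*(-1/2371362) = 16 + 299565491/2881204830 = 46398842771/2881204830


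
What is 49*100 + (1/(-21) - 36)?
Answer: 102143/21 ≈ 4864.0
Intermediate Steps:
49*100 + (1/(-21) - 36) = 4900 + (-1/21 - 36) = 4900 - 757/21 = 102143/21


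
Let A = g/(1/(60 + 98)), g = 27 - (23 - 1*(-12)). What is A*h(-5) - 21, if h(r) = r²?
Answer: -31621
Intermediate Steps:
g = -8 (g = 27 - (23 + 12) = 27 - 1*35 = 27 - 35 = -8)
A = -1264 (A = -8/(1/(60 + 98)) = -8/(1/158) = -8/1/158 = -8*158 = -1264)
A*h(-5) - 21 = -1264*(-5)² - 21 = -1264*25 - 21 = -31600 - 21 = -31621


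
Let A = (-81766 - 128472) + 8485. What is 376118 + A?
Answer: 174365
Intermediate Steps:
A = -201753 (A = -210238 + 8485 = -201753)
376118 + A = 376118 - 201753 = 174365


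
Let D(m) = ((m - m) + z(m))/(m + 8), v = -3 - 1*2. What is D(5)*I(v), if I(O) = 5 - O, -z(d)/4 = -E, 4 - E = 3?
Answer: 40/13 ≈ 3.0769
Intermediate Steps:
E = 1 (E = 4 - 1*3 = 4 - 3 = 1)
z(d) = 4 (z(d) = -(-4) = -4*(-1) = 4)
v = -5 (v = -3 - 2 = -5)
D(m) = 4/(8 + m) (D(m) = ((m - m) + 4)/(m + 8) = (0 + 4)/(8 + m) = 4/(8 + m))
D(5)*I(v) = (4/(8 + 5))*(5 - 1*(-5)) = (4/13)*(5 + 5) = (4*(1/13))*10 = (4/13)*10 = 40/13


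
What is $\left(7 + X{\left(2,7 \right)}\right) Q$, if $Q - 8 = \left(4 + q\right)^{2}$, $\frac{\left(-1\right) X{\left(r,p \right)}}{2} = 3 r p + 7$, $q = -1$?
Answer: $-1547$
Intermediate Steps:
$X{\left(r,p \right)} = -14 - 6 p r$ ($X{\left(r,p \right)} = - 2 \left(3 r p + 7\right) = - 2 \left(3 p r + 7\right) = - 2 \left(7 + 3 p r\right) = -14 - 6 p r$)
$Q = 17$ ($Q = 8 + \left(4 - 1\right)^{2} = 8 + 3^{2} = 8 + 9 = 17$)
$\left(7 + X{\left(2,7 \right)}\right) Q = \left(7 - \left(14 + 42 \cdot 2\right)\right) 17 = \left(7 - 98\right) 17 = \left(-91\right) 17 = -1547$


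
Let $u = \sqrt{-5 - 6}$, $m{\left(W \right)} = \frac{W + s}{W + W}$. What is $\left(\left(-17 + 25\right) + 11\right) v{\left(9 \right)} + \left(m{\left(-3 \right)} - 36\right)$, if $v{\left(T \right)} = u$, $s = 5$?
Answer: $- \frac{109}{3} + 19 i \sqrt{11} \approx -36.333 + 63.016 i$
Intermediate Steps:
$m{\left(W \right)} = \frac{5 + W}{2 W}$ ($m{\left(W \right)} = \frac{W + 5}{W + W} = \frac{5 + W}{2 W}$)
$u = i \sqrt{11}$ ($u = \sqrt{-11} = i \sqrt{11} \approx 3.3166 i$)
$v{\left(T \right)} = i \sqrt{11}$
$\left(\left(-17 + 25\right) + 11\right) v{\left(9 \right)} + \left(m{\left(-3 \right)} - 36\right) = \left(\left(-17 + 25\right) + 11\right) i \sqrt{11} - \left(36 - \frac{5 - 3}{2 \left(-3\right)}\right) = \left(8 + 11\right) i \sqrt{11} - \left(36 + \frac{1}{6} \cdot 2\right) = 19 i \sqrt{11} - \frac{109}{3} = - \frac{109}{3} + 19 i \sqrt{11}$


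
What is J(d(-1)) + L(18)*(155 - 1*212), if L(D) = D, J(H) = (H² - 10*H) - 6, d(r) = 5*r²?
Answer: -1057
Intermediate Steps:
J(H) = -6 + H² - 10*H
J(d(-1)) + L(18)*(155 - 1*212) = (-6 + (5*(-1)²)² - 50*(-1)²) + 18*(155 - 1*212) = (-6 + (5*1)² - 50) + 18*(155 - 212) = (-6 + 5² - 10*5) + 18*(-57) = (-6 + 25 - 50) - 1026 = -31 - 1026 = -1057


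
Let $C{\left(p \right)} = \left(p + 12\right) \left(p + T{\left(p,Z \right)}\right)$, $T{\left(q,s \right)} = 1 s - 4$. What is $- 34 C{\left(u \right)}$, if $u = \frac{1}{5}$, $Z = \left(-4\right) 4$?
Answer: $\frac{205326}{25} \approx 8213.0$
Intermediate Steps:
$Z = -16$
$T{\left(q,s \right)} = -4 + s$ ($T{\left(q,s \right)} = s - 4 = -4 + s$)
$u = \frac{1}{5} \approx 0.2$
$C{\left(p \right)} = \left(-20 + p\right) \left(12 + p\right)$ ($C{\left(p \right)} = \left(p + 12\right) \left(p - 20\right) = \left(12 + p\right) \left(p - 20\right) = \left(12 + p\right) \left(-20 + p\right) = \left(-20 + p\right) \left(12 + p\right)$)
$- 34 C{\left(u \right)} = - 34 \left(-240 + \left(\frac{1}{5}\right)^{2} - \frac{8}{5}\right) = - 34 \left(-240 + \frac{1}{25} - \frac{8}{5}\right) = \left(-34\right) \left(- \frac{6039}{25}\right) = \frac{205326}{25}$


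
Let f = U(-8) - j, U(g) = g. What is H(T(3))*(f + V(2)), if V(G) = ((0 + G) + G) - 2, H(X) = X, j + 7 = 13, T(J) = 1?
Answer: -12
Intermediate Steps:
j = 6 (j = -7 + 13 = 6)
V(G) = -2 + 2*G (V(G) = (G + G) - 2 = 2*G - 2 = -2 + 2*G)
f = -14 (f = -8 - 1*6 = -8 - 6 = -14)
H(T(3))*(f + V(2)) = 1*(-14 + (-2 + 2*2)) = 1*(-14 + (-2 + 4)) = 1*(-14 + 2) = 1*(-12) = -12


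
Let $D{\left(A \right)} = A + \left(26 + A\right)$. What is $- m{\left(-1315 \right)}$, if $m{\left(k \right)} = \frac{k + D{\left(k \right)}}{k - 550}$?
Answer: $- \frac{3919}{1865} \approx -2.1013$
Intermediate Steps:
$D{\left(A \right)} = 26 + 2 A$
$m{\left(k \right)} = \frac{26 + 3 k}{-550 + k}$ ($m{\left(k \right)} = \frac{k + \left(26 + 2 k\right)}{k - 550} = \frac{26 + 3 k}{-550 + k}$)
$- m{\left(-1315 \right)} = - \frac{26 + 3 \left(-1315\right)}{-550 - 1315} = - \frac{26 - 3945}{-1865} = - \frac{\left(-1\right) \left(-3919\right)}{1865} = \left(-1\right) \frac{3919}{1865} = - \frac{3919}{1865}$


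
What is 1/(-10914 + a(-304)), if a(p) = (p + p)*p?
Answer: 1/173918 ≈ 5.7498e-6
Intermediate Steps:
a(p) = 2*p² (a(p) = (2*p)*p = 2*p²)
1/(-10914 + a(-304)) = 1/(-10914 + 2*(-304)²) = 1/(-10914 + 2*92416) = 1/(-10914 + 184832) = 1/173918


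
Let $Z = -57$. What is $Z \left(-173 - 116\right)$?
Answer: $16473$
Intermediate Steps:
$Z \left(-173 - 116\right) = - 57 \left(-173 - 116\right) = \left(-57\right) \left(-289\right) = 16473$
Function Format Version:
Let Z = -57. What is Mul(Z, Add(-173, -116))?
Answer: 16473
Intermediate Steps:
Mul(Z, Add(-173, -116)) = Mul(-57, Add(-173, -116)) = Mul(-57, -289) = 16473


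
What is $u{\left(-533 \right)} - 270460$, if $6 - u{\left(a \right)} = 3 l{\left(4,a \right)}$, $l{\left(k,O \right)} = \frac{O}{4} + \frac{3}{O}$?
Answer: $- \frac{575755625}{2132} \approx -2.7005 \cdot 10^{5}$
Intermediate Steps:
$l{\left(k,O \right)} = \frac{3}{O} + \frac{O}{4}$ ($l{\left(k,O \right)} = O \frac{1}{4} + \frac{3}{O} = \frac{O}{4} + \frac{3}{O} = \frac{3}{O} + \frac{O}{4}$)
$u{\left(a \right)} = 6 - \frac{9}{a} - \frac{3 a}{4}$ ($u{\left(a \right)} = 6 - 3 \left(\frac{3}{a} + \frac{a}{4}\right) = 6 - \left(\frac{9}{a} + \frac{3 a}{4}\right) = 6 - \frac{9}{a} - \frac{3 a}{4}$)
$u{\left(-533 \right)} - 270460 = \left(6 - \frac{9}{-533} - - \frac{1599}{4}\right) - 270460 = \left(6 - - \frac{9}{533} + \frac{1599}{4}\right) - 270460 = \left(6 + \frac{9}{533} + \frac{1599}{4}\right) - 270460 = \frac{865095}{2132} - 270460 = - \frac{575755625}{2132}$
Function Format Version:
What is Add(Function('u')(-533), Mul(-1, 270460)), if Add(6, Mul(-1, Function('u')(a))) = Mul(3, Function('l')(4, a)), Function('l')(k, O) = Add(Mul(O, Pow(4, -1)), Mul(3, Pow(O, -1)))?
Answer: Rational(-575755625, 2132) ≈ -2.7005e+5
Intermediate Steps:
Function('l')(k, O) = Add(Mul(3, Pow(O, -1)), Mul(Rational(1, 4), O)) (Function('l')(k, O) = Add(Mul(O, Rational(1, 4)), Mul(3, Pow(O, -1))) = Add(Mul(Rational(1, 4), O), Mul(3, Pow(O, -1))) = Add(Mul(3, Pow(O, -1)), Mul(Rational(1, 4), O)))
Function('u')(a) = Add(6, Mul(-9, Pow(a, -1)), Mul(Rational(-3, 4), a)) (Function('u')(a) = Add(6, Mul(-1, Mul(3, Add(Mul(3, Pow(a, -1)), Mul(Rational(1, 4), a))))) = Add(6, Mul(-1, Add(Mul(9, Pow(a, -1)), Mul(Rational(3, 4), a)))) = Add(6, Add(Mul(-9, Pow(a, -1)), Mul(Rational(-3, 4), a))) = Add(6, Mul(-9, Pow(a, -1)), Mul(Rational(-3, 4), a)))
Add(Function('u')(-533), Mul(-1, 270460)) = Add(Add(6, Mul(-9, Pow(-533, -1)), Mul(Rational(-3, 4), -533)), Mul(-1, 270460)) = Add(Add(6, Mul(-9, Rational(-1, 533)), Rational(1599, 4)), -270460) = Add(Add(6, Rational(9, 533), Rational(1599, 4)), -270460) = Add(Rational(865095, 2132), -270460) = Rational(-575755625, 2132)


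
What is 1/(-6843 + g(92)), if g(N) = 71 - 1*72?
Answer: -1/6844 ≈ -0.00014611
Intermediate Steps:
g(N) = -1 (g(N) = 71 - 72 = -1)
1/(-6843 + g(92)) = 1/(-6843 - 1) = 1/(-6844) = -1/6844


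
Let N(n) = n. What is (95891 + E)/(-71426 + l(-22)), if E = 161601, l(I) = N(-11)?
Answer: -257492/71437 ≈ -3.6045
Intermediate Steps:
l(I) = -11
(95891 + E)/(-71426 + l(-22)) = (95891 + 161601)/(-71426 - 11) = 257492/(-71437) = 257492*(-1/71437) = -257492/71437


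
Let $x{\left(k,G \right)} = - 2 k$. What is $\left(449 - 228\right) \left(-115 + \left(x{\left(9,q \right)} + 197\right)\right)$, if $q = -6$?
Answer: $14144$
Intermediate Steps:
$\left(449 - 228\right) \left(-115 + \left(x{\left(9,q \right)} + 197\right)\right) = \left(449 - 228\right) \left(-115 + \left(\left(-2\right) 9 + 197\right)\right) = 221 \left(-115 + \left(-18 + 197\right)\right) = 221 \left(-115 + 179\right) = 221 \cdot 64 = 14144$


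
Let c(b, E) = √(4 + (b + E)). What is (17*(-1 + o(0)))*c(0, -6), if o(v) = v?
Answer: -17*I*√2 ≈ -24.042*I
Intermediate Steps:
c(b, E) = √(4 + E + b) (c(b, E) = √(4 + (E + b)) = √(4 + E + b))
(17*(-1 + o(0)))*c(0, -6) = (17*(-1 + 0))*√(4 - 6 + 0) = (17*(-1))*√(-2) = -17*I*√2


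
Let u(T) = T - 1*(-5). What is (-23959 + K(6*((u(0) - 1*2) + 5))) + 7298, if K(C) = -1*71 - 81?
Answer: -16813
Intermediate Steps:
u(T) = 5 + T (u(T) = T + 5 = 5 + T)
K(C) = -152 (K(C) = -71 - 81 = -152)
(-23959 + K(6*((u(0) - 1*2) + 5))) + 7298 = (-23959 - 152) + 7298 = -24111 + 7298 = -16813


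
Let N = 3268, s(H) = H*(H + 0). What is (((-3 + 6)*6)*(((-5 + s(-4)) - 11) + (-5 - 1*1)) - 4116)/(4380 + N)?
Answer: -132/239 ≈ -0.55230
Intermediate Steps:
s(H) = H² (s(H) = H*H = H²)
(((-3 + 6)*6)*(((-5 + s(-4)) - 11) + (-5 - 1*1)) - 4116)/(4380 + N) = (((-3 + 6)*6)*(((-5 + (-4)²) - 11) + (-5 - 1*1)) - 4116)/(4380 + 3268) = ((3*6)*(((-5 + 16) - 11) + (-5 - 1)) - 4116)/7648 = (18*((11 - 11) - 6) - 4116)*(1/7648) = (18*(0 - 6) - 4116)*(1/7648) = (18*(-6) - 4116)*(1/7648) = (-108 - 4116)*(1/7648) = -4224*1/7648 = -132/239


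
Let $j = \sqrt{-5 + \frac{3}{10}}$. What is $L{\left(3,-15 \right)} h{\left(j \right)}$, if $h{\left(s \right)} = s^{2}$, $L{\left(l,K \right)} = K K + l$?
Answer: $- \frac{5358}{5} \approx -1071.6$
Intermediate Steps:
$L{\left(l,K \right)} = l + K^{2}$ ($L{\left(l,K \right)} = K^{2} + l = l + K^{2}$)
$j = \frac{i \sqrt{470}}{10}$ ($j = \sqrt{-5 + 3 \cdot \frac{1}{10}} = \sqrt{-5 + \frac{3}{10}} = \sqrt{- \frac{47}{10}} = \frac{i \sqrt{470}}{10} \approx 2.1679 i$)
$L{\left(3,-15 \right)} h{\left(j \right)} = \left(3 + \left(-15\right)^{2}\right) \left(\frac{i \sqrt{470}}{10}\right)^{2} = \left(3 + 225\right) \left(- \frac{47}{10}\right) = 228 \left(- \frac{47}{10}\right) = - \frac{5358}{5}$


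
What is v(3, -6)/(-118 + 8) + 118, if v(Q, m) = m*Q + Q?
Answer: 2599/22 ≈ 118.14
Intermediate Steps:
v(Q, m) = Q + Q*m (v(Q, m) = Q*m + Q = Q + Q*m)
v(3, -6)/(-118 + 8) + 118 = (3*(1 - 6))/(-118 + 8) + 118 = (3*(-5))/(-110) + 118 = -15*(-1/110) + 118 = 3/22 + 118 = 2599/22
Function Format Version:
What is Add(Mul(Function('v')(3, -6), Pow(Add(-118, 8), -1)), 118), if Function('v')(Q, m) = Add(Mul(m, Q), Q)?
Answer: Rational(2599, 22) ≈ 118.14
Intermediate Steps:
Function('v')(Q, m) = Add(Q, Mul(Q, m)) (Function('v')(Q, m) = Add(Mul(Q, m), Q) = Add(Q, Mul(Q, m)))
Add(Mul(Function('v')(3, -6), Pow(Add(-118, 8), -1)), 118) = Add(Mul(Mul(3, Add(1, -6)), Pow(Add(-118, 8), -1)), 118) = Add(Mul(Mul(3, -5), Pow(-110, -1)), 118) = Add(Mul(-15, Rational(-1, 110)), 118) = Add(Rational(3, 22), 118) = Rational(2599, 22)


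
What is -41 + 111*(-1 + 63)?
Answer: 6841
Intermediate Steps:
-41 + 111*(-1 + 63) = -41 + 111*62 = -41 + 6882 = 6841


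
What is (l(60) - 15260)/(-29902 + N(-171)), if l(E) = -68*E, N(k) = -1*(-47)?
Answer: 3868/5971 ≈ 0.64780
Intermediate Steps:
N(k) = 47
(l(60) - 15260)/(-29902 + N(-171)) = (-68*60 - 15260)/(-29902 + 47) = (-4080 - 15260)/(-29855) = -19340*(-1/29855) = 3868/5971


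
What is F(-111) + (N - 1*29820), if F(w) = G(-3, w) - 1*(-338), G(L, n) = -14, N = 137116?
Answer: 107620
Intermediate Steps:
F(w) = 324 (F(w) = -14 - 1*(-338) = -14 + 338 = 324)
F(-111) + (N - 1*29820) = 324 + (137116 - 1*29820) = 324 + (137116 - 29820) = 324 + 107296 = 107620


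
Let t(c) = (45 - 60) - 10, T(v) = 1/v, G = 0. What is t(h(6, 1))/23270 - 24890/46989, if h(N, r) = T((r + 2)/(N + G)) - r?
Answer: -116073005/218686806 ≈ -0.53077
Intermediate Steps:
h(N, r) = -r + N/(2 + r) (h(N, r) = 1/((r + 2)/(N + 0)) - r = 1/((2 + r)/N) - r = N/(2 + r) - r = -r + N/(2 + r))
t(c) = -25 (t(c) = -15 - 10 = -25)
t(h(6, 1))/23270 - 24890/46989 = -25/23270 - 24890/46989 = -25*1/23270 - 24890*1/46989 = -5/4654 - 24890/46989 = -116073005/218686806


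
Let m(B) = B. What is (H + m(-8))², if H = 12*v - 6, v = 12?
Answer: 16900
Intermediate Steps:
H = 138 (H = 12*12 - 6 = 144 - 6 = 138)
(H + m(-8))² = (138 - 8)² = 130² = 16900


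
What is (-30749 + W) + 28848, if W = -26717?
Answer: -28618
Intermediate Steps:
(-30749 + W) + 28848 = (-30749 - 26717) + 28848 = -57466 + 28848 = -28618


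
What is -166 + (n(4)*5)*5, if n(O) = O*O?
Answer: 234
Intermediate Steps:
n(O) = O²
-166 + (n(4)*5)*5 = -166 + (4²*5)*5 = -166 + (16*5)*5 = -166 + 80*5 = -166 + 400 = 234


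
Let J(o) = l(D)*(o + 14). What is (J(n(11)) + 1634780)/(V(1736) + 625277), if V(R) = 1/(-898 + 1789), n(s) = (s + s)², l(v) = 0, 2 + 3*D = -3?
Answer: 364147245/139280452 ≈ 2.6145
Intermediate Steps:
D = -5/3 (D = -⅔ + (⅓)*(-3) = -⅔ - 1 = -5/3 ≈ -1.6667)
n(s) = 4*s² (n(s) = (2*s)² = 4*s²)
V(R) = 1/891
J(o) = 0 (J(o) = 0*(o + 14) = 0*(14 + o) = 0)
(J(n(11)) + 1634780)/(V(1736) + 625277) = (0 + 1634780)/(1/891 + 625277) = 1634780/(557121808/891) = 1634780*(891/557121808) = 364147245/139280452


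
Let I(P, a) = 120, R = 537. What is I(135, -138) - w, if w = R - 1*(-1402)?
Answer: -1819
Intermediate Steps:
w = 1939 (w = 537 - 1*(-1402) = 537 + 1402 = 1939)
I(135, -138) - w = 120 - 1*1939 = 120 - 1939 = -1819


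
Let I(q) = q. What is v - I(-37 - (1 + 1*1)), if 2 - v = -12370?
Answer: 12411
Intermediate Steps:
v = 12372 (v = 2 - 1*(-12370) = 2 + 12370 = 12372)
v - I(-37 - (1 + 1*1)) = 12372 - (-37 - (1 + 1*1)) = 12372 - (-37 - (1 + 1)) = 12372 - (-37 - 1*2) = 12372 - (-37 - 2) = 12372 - 1*(-39) = 12372 + 39 = 12411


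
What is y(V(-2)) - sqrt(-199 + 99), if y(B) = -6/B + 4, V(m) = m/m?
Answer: -2 - 10*I ≈ -2.0 - 10.0*I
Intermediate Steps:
V(m) = 1
y(B) = 4 - 6/B (y(B) = -6/B + 4 = 4 - 6/B)
y(V(-2)) - sqrt(-199 + 99) = (4 - 6/1) - sqrt(-199 + 99) = (4 - 6*1) - sqrt(-100) = (4 - 6) - 10*I = -2 - 10*I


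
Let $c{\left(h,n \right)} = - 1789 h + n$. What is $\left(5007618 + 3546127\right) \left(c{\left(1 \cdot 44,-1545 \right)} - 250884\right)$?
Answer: $-2832529888025$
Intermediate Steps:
$c{\left(h,n \right)} = n - 1789 h$
$\left(5007618 + 3546127\right) \left(c{\left(1 \cdot 44,-1545 \right)} - 250884\right) = \left(5007618 + 3546127\right) \left(\left(-1545 - 1789 \cdot 1 \cdot 44\right) - 250884\right) = 8553745 \left(\left(-1545 - 78716\right) - 250884\right) = 8553745 \left(-80261 - 250884\right) = 8553745 \left(-331145\right) = -2832529888025$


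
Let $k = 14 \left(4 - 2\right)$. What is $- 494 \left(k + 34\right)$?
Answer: $-30628$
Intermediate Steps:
$k = 28$ ($k = 14 \cdot 2 = 28$)
$- 494 \left(k + 34\right) = - 494 \left(28 + 34\right) = \left(-494\right) 62 = -30628$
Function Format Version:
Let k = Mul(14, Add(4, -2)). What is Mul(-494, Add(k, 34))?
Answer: -30628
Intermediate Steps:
k = 28 (k = Mul(14, 2) = 28)
Mul(-494, Add(k, 34)) = Mul(-494, Add(28, 34)) = Mul(-494, 62) = -30628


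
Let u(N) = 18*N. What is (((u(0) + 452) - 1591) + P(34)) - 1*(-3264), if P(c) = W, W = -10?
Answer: 2115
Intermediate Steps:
P(c) = -10
(((u(0) + 452) - 1591) + P(34)) - 1*(-3264) = (((18*0 + 452) - 1591) - 10) - 1*(-3264) = (((0 + 452) - 1591) - 10) + 3264 = ((452 - 1591) - 10) + 3264 = (-1139 - 10) + 3264 = -1149 + 3264 = 2115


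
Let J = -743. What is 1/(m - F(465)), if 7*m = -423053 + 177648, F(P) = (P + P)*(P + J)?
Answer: 7/1564375 ≈ 4.4746e-6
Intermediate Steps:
F(P) = 2*P*(-743 + P) (F(P) = (P + P)*(P - 743) = (2*P)*(-743 + P) = 2*P*(-743 + P))
m = -245405/7 (m = (-423053 + 177648)/7 = (⅐)*(-245405) = -245405/7 ≈ -35058.)
1/(m - F(465)) = 1/(-245405/7 - 2*465*(-743 + 465)) = 1/(-245405/7 - 2*465*(-278)) = 1/(-245405/7 - 1*(-258540)) = 1/(-245405/7 + 258540) = 1/(1564375/7) = 7/1564375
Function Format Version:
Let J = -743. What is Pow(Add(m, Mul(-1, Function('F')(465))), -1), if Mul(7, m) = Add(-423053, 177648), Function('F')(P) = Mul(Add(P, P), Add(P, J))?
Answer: Rational(7, 1564375) ≈ 4.4746e-6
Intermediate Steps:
Function('F')(P) = Mul(2, P, Add(-743, P)) (Function('F')(P) = Mul(Add(P, P), Add(P, -743)) = Mul(Mul(2, P), Add(-743, P)) = Mul(2, P, Add(-743, P)))
m = Rational(-245405, 7) (m = Mul(Rational(1, 7), Add(-423053, 177648)) = Mul(Rational(1, 7), -245405) = Rational(-245405, 7) ≈ -35058.)
Pow(Add(m, Mul(-1, Function('F')(465))), -1) = Pow(Add(Rational(-245405, 7), Mul(-1, Mul(2, 465, Add(-743, 465)))), -1) = Pow(Add(Rational(-245405, 7), Mul(-1, Mul(2, 465, -278))), -1) = Pow(Add(Rational(-245405, 7), Mul(-1, -258540)), -1) = Pow(Add(Rational(-245405, 7), 258540), -1) = Pow(Rational(1564375, 7), -1) = Rational(7, 1564375)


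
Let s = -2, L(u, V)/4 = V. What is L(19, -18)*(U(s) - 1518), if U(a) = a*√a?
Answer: 109296 + 144*I*√2 ≈ 1.093e+5 + 203.65*I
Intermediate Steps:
L(u, V) = 4*V
U(a) = a^(3/2)
L(19, -18)*(U(s) - 1518) = (4*(-18))*((-2)^(3/2) - 1518) = -72*(-2*I*√2 - 1518) = -72*(-1518 - 2*I*√2) = 109296 + 144*I*√2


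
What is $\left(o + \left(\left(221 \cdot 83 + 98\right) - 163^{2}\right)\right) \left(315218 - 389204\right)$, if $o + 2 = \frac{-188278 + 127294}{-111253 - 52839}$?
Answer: $\frac{24674460031584}{41023} \approx 6.0148 \cdot 10^{8}$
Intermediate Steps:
$o = - \frac{66800}{41023}$ ($o = -2 + \frac{-188278 + 127294}{-111253 - 52839} = -2 - \frac{60984}{-164092} = -2 - - \frac{15246}{41023} = -2 + \frac{15246}{41023} = - \frac{66800}{41023} \approx -1.6284$)
$\left(o + \left(\left(221 \cdot 83 + 98\right) - 163^{2}\right)\right) \left(315218 - 389204\right) = \left(- \frac{66800}{41023} + \left(\left(221 \cdot 83 + 98\right) - 163^{2}\right)\right) \left(315218 - 389204\right) = \left(- \frac{66800}{41023} + \left(\left(18343 + 98\right) - 26569\right)\right) \left(-73986\right) = \left(- \frac{66800}{41023} + \left(18441 - 26569\right)\right) \left(-73986\right) = \left(- \frac{66800}{41023} - 8128\right) \left(-73986\right) = \left(- \frac{333501744}{41023}\right) \left(-73986\right) = \frac{24674460031584}{41023}$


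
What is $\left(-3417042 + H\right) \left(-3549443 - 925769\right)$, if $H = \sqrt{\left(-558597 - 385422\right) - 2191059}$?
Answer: $15291987362904 - 13425636 i \sqrt{348342} \approx 1.5292 \cdot 10^{13} - 7.9239 \cdot 10^{9} i$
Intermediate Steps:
$H = 3 i \sqrt{348342}$ ($H = \sqrt{-944019 - 2191059} = \sqrt{-3135078} = 3 i \sqrt{348342} \approx 1770.6 i$)
$\left(-3417042 + H\right) \left(-3549443 - 925769\right) = \left(-3417042 + 3 i \sqrt{348342}\right) \left(-3549443 - 925769\right) = \left(-3417042 + 3 i \sqrt{348342}\right) \left(-4475212\right) = 15291987362904 - 13425636 i \sqrt{348342}$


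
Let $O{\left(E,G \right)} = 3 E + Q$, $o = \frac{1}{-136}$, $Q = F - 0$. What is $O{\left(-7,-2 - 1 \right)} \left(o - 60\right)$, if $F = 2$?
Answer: $\frac{155059}{136} \approx 1140.1$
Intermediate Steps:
$Q = 2$ ($Q = 2 - 0 = 2 + 0 = 2$)
$o = - \frac{1}{136} \approx -0.0073529$
$O{\left(E,G \right)} = 2 + 3 E$ ($O{\left(E,G \right)} = 3 E + 2 = 2 + 3 E$)
$O{\left(-7,-2 - 1 \right)} \left(o - 60\right) = \left(2 + 3 \left(-7\right)\right) \left(- \frac{1}{136} - 60\right) = \left(2 - 21\right) \left(- \frac{8161}{136}\right) = \left(-19\right) \left(- \frac{8161}{136}\right) = \frac{155059}{136}$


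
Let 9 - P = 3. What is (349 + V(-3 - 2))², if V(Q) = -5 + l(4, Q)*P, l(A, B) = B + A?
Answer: 114244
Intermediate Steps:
l(A, B) = A + B
P = 6 (P = 9 - 1*3 = 9 - 3 = 6)
V(Q) = 19 + 6*Q (V(Q) = -5 + (4 + Q)*6 = -5 + (24 + 6*Q) = 19 + 6*Q)
(349 + V(-3 - 2))² = (349 + (19 + 6*(-3 - 2)))² = (349 + (19 + 6*(-5)))² = (349 + (19 - 30))² = (349 - 11)² = 338² = 114244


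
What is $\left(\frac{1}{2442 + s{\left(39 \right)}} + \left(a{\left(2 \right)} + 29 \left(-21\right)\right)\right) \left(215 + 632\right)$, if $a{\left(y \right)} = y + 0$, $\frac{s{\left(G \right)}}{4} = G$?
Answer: $- \frac{1335706295}{2598} \approx -5.1413 \cdot 10^{5}$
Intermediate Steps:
$s{\left(G \right)} = 4 G$
$a{\left(y \right)} = y$
$\left(\frac{1}{2442 + s{\left(39 \right)}} + \left(a{\left(2 \right)} + 29 \left(-21\right)\right)\right) \left(215 + 632\right) = \left(\frac{1}{2442 + 4 \cdot 39} + \left(2 + 29 \left(-21\right)\right)\right) \left(215 + 632\right) = \left(\frac{1}{2442 + 156} + \left(2 - 609\right)\right) 847 = \left(\frac{1}{2598} - 607\right) 847 = \left(- \frac{1576985}{2598}\right) 847 = - \frac{1335706295}{2598}$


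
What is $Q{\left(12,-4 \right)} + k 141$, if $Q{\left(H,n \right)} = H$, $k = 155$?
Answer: $21867$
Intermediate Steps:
$Q{\left(12,-4 \right)} + k 141 = 12 + 155 \cdot 141 = 12 + 21855 = 21867$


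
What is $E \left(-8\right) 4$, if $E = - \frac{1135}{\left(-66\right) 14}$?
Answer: $- \frac{9080}{231} \approx -39.307$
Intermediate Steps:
$E = \frac{1135}{924}$ ($E = - \frac{1135}{-924} = \left(-1135\right) \left(- \frac{1}{924}\right) = \frac{1135}{924} \approx 1.2284$)
$E \left(-8\right) 4 = \frac{1135}{924} \left(-8\right) 4 = \left(- \frac{2270}{231}\right) 4 = - \frac{9080}{231}$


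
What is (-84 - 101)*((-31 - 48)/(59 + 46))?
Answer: 2923/21 ≈ 139.19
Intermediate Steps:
(-84 - 101)*((-31 - 48)/(59 + 46)) = -(-14615)/105 = -185*(-79/105) = 2923/21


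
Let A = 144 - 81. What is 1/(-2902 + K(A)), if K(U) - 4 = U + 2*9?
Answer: -1/2817 ≈ -0.00035499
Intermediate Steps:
A = 63
K(U) = 22 + U (K(U) = 4 + (U + 2*9) = 4 + (U + 18) = 4 + (18 + U) = 22 + U)
1/(-2902 + K(A)) = 1/(-2902 + (22 + 63)) = 1/(-2902 + 85) = 1/(-2817) = -1/2817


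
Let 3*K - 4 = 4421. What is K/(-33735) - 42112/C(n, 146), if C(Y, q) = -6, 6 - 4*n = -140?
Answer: 15784883/2249 ≈ 7018.6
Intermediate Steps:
n = 73/2 (n = 3/2 - ¼*(-140) = 3/2 + 35 = 73/2 ≈ 36.500)
K = 1475 (K = 4/3 + (⅓)*4421 = 4/3 + 4421/3 = 1475)
K/(-33735) - 42112/C(n, 146) = 1475/(-33735) - 42112/(-6) = 1475*(-1/33735) - 42112*(-⅙) = -295/6747 + 21056/3 = 15784883/2249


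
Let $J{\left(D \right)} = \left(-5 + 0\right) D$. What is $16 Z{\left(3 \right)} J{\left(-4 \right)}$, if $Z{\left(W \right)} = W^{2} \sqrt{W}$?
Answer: $2880 \sqrt{3} \approx 4988.3$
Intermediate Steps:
$J{\left(D \right)} = - 5 D$
$Z{\left(W \right)} = W^{\frac{5}{2}}$
$16 Z{\left(3 \right)} J{\left(-4 \right)} = 16 \cdot 3^{\frac{5}{2}} \left(\left(-5\right) \left(-4\right)\right) = 16 \cdot 9 \sqrt{3} \cdot 20 = 144 \sqrt{3} \cdot 20 = 2880 \sqrt{3}$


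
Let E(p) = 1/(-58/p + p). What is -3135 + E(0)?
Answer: -3135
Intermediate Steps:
E(p) = 1/(p - 58/p)
-3135 + E(0) = -3135 + 0/(-58 + 0**2) = -3135 + 0/(-58 + 0) = -3135 + 0/(-58) = -3135 + 0*(-1/58) = -3135 + 0 = -3135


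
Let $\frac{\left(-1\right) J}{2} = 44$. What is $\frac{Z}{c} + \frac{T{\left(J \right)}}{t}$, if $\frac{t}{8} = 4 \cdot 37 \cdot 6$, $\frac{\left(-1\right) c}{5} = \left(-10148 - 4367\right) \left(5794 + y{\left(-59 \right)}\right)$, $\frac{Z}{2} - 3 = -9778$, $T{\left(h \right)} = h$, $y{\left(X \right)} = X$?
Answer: $- \frac{4968383}{399568920} \approx -0.012434$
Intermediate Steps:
$J = -88$ ($J = \left(-2\right) 44 = -88$)
$Z = -19550$ ($Z = 6 + 2 \left(-9778\right) = 6 - 19556 = -19550$)
$c = 416217625$ ($c = - 5 \left(-10148 - 4367\right) \left(5794 - 59\right) = - 5 \left(\left(-14515\right) 5735\right) = \left(-5\right) \left(-83243525\right) = 416217625$)
$t = 7104$ ($t = 8 \cdot 4 \cdot 37 \cdot 6 = 8 \cdot 148 \cdot 6 = 8 \cdot 888 = 7104$)
$\frac{Z}{c} + \frac{T{\left(J \right)}}{t} = - \frac{19550}{416217625} - \frac{88}{7104} = \left(-19550\right) \frac{1}{416217625} - \frac{11}{888} = - \frac{782}{16648705} - \frac{11}{888} = - \frac{4968383}{399568920}$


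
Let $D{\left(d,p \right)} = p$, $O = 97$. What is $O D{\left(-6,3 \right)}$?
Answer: $291$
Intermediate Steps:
$O D{\left(-6,3 \right)} = 97 \cdot 3 = 291$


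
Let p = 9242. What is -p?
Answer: -9242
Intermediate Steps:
-p = -1*9242 = -9242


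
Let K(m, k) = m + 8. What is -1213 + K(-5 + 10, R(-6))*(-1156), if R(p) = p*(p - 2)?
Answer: -16241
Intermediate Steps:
R(p) = p*(-2 + p)
K(m, k) = 8 + m
-1213 + K(-5 + 10, R(-6))*(-1156) = -1213 + (8 + (-5 + 10))*(-1156) = -1213 + (8 + 5)*(-1156) = -1213 + 13*(-1156) = -1213 - 15028 = -16241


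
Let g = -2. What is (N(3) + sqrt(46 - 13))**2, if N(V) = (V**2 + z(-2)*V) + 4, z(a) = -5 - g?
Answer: (4 + sqrt(33))**2 ≈ 94.957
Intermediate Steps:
z(a) = -3 (z(a) = -5 - 1*(-2) = -5 + 2 = -3)
N(V) = 4 + V**2 - 3*V (N(V) = (V**2 - 3*V) + 4 = 4 + V**2 - 3*V)
(N(3) + sqrt(46 - 13))**2 = ((4 + 3**2 - 3*3) + sqrt(46 - 13))**2 = ((4 + 9 - 9) + sqrt(33))**2 = (4 + sqrt(33))**2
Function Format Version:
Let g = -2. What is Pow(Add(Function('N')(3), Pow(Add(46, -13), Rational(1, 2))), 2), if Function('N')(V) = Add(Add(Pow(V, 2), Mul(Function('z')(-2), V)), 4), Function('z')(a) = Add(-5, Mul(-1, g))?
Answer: Pow(Add(4, Pow(33, Rational(1, 2))), 2) ≈ 94.957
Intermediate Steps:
Function('z')(a) = -3 (Function('z')(a) = Add(-5, Mul(-1, -2)) = Add(-5, 2) = -3)
Function('N')(V) = Add(4, Pow(V, 2), Mul(-3, V)) (Function('N')(V) = Add(Add(Pow(V, 2), Mul(-3, V)), 4) = Add(4, Pow(V, 2), Mul(-3, V)))
Pow(Add(Function('N')(3), Pow(Add(46, -13), Rational(1, 2))), 2) = Pow(Add(Add(4, Pow(3, 2), Mul(-3, 3)), Pow(Add(46, -13), Rational(1, 2))), 2) = Pow(Add(Add(4, 9, -9), Pow(33, Rational(1, 2))), 2) = Pow(Add(4, Pow(33, Rational(1, 2))), 2)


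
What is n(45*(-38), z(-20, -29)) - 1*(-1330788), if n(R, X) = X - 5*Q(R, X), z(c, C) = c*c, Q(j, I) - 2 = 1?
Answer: 1331173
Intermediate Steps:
Q(j, I) = 3 (Q(j, I) = 2 + 1 = 3)
z(c, C) = c²
n(R, X) = -15 + X (n(R, X) = X - 5*3 = X - 15 = -15 + X)
n(45*(-38), z(-20, -29)) - 1*(-1330788) = (-15 + (-20)²) - 1*(-1330788) = (-15 + 400) + 1330788 = 385 + 1330788 = 1331173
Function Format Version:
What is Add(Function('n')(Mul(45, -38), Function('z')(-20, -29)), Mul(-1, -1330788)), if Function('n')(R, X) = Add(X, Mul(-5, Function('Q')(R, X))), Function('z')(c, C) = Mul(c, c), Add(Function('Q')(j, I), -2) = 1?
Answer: 1331173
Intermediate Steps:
Function('Q')(j, I) = 3 (Function('Q')(j, I) = Add(2, 1) = 3)
Function('z')(c, C) = Pow(c, 2)
Function('n')(R, X) = Add(-15, X) (Function('n')(R, X) = Add(X, Mul(-5, 3)) = Add(X, -15) = Add(-15, X))
Add(Function('n')(Mul(45, -38), Function('z')(-20, -29)), Mul(-1, -1330788)) = Add(Add(-15, Pow(-20, 2)), Mul(-1, -1330788)) = Add(Add(-15, 400), 1330788) = Add(385, 1330788) = 1331173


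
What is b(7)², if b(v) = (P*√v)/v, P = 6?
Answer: 36/7 ≈ 5.1429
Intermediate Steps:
b(v) = 6/√v (b(v) = (6*√v)/v = 6/√v)
b(7)² = (6/√7)² = (6*(√7/7))² = (6*√7/7)² = 36/7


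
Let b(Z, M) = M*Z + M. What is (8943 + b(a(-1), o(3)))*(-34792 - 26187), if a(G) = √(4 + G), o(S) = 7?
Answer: -545762050 - 426853*√3 ≈ -5.4650e+8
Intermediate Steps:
b(Z, M) = M + M*Z
(8943 + b(a(-1), o(3)))*(-34792 - 26187) = (8943 + 7*(1 + √(4 - 1)))*(-34792 - 26187) = (8943 + 7*(1 + √3))*(-60979) = (8943 + (7 + 7*√3))*(-60979) = (8950 + 7*√3)*(-60979) = -545762050 - 426853*√3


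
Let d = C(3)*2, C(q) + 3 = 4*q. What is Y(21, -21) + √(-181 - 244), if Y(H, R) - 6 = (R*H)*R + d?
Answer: 9285 + 5*I*√17 ≈ 9285.0 + 20.616*I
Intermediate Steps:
C(q) = -3 + 4*q
d = 18 (d = (-3 + 4*3)*2 = (-3 + 12)*2 = 9*2 = 18)
Y(H, R) = 24 + H*R² (Y(H, R) = 6 + ((R*H)*R + 18) = 6 + ((H*R)*R + 18) = 6 + (H*R² + 18) = 6 + (18 + H*R²) = 24 + H*R²)
Y(21, -21) + √(-181 - 244) = (24 + 21*(-21)²) + √(-181 - 244) = (24 + 21*441) + √(-425) = (24 + 9261) + 5*I*√17 = 9285 + 5*I*√17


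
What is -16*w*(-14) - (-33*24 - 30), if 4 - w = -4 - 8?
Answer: 4406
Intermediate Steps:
w = 16 (w = 4 - (-4 - 8) = 4 - 1*(-12) = 4 + 12 = 16)
-16*w*(-14) - (-33*24 - 30) = -16*16*(-14) - (-33*24 - 30) = -256*(-14) - (-792 - 30) = 3584 - 1*(-822) = 3584 + 822 = 4406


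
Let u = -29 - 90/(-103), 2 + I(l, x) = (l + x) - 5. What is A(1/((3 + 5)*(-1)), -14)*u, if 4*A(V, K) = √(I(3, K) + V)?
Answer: -2897*I*√290/1648 ≈ -29.936*I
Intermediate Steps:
I(l, x) = -7 + l + x (I(l, x) = -2 + ((l + x) - 5) = -2 + (-5 + l + x) = -7 + l + x)
A(V, K) = √(-4 + K + V)/4 (A(V, K) = √((-7 + 3 + K) + V)/4 = √((-4 + K) + V)/4 = √(-4 + K + V)/4)
u = -2897/103 (u = -29 - 90*(-1)/103 = -29 - 1*(-90/103) = -29 + 90/103 = -2897/103 ≈ -28.126)
A(1/((3 + 5)*(-1)), -14)*u = (√(-4 - 14 + 1/((3 + 5)*(-1)))/4)*(-2897/103) = (√(-4 - 14 + 1/(8*(-1)))/4)*(-2897/103) = (√(-4 - 14 + 1/(-8))/4)*(-2897/103) = (√(-4 - 14 - ⅛)/4)*(-2897/103) = (√(-145/8)/4)*(-2897/103) = ((I*√290/4)/4)*(-2897/103) = (I*√290/16)*(-2897/103) = -2897*I*√290/1648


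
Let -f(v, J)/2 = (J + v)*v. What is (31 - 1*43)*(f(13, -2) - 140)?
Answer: 5112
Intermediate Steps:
f(v, J) = -2*v*(J + v) (f(v, J) = -2*(J + v)*v = -2*v*(J + v))
(31 - 1*43)*(f(13, -2) - 140) = (31 - 1*43)*(-2*13*(-2 + 13) - 140) = (31 - 43)*(-2*13*11 - 140) = -12*(-286 - 140) = -12*(-426) = 5112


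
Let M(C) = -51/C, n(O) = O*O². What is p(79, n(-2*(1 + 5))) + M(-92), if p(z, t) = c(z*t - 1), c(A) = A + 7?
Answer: -12558501/92 ≈ -1.3651e+5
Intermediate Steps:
n(O) = O³
c(A) = 7 + A
p(z, t) = 6 + t*z (p(z, t) = 7 + (z*t - 1) = 7 + (t*z - 1) = 7 + (-1 + t*z) = 6 + t*z)
p(79, n(-2*(1 + 5))) + M(-92) = (6 + (-2*(1 + 5))³*79) - 51/(-92) = (6 + (-2*6)³*79) - 51*(-1/92) = (6 + (-12)³*79) + 51/92 = (6 - 1728*79) + 51/92 = (6 - 136512) + 51/92 = -136506 + 51/92 = -12558501/92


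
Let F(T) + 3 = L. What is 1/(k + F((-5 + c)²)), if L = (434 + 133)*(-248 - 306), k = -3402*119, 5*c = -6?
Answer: -1/718959 ≈ -1.3909e-6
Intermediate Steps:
c = -6/5 (c = (⅕)*(-6) = -6/5 ≈ -1.2000)
k = -404838
L = -314118 (L = 567*(-554) = -314118)
F(T) = -314121 (F(T) = -3 - 314118 = -314121)
1/(k + F((-5 + c)²)) = 1/(-404838 - 314121) = 1/(-718959) = -1/718959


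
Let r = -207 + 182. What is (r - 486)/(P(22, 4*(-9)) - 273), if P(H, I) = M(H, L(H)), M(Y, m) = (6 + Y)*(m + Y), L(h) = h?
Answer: -73/137 ≈ -0.53285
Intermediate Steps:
r = -25
M(Y, m) = (6 + Y)*(Y + m)
P(H, I) = 2*H² + 12*H (P(H, I) = H² + 6*H + 6*H + H*H = H² + 6*H + 6*H + H² = 2*H² + 12*H)
(r - 486)/(P(22, 4*(-9)) - 273) = (-25 - 486)/(2*22*(6 + 22) - 273) = -511/(2*22*28 - 273) = -511/(1232 - 273) = -511/959 = -511*1/959 = -73/137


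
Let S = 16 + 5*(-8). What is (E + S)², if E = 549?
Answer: 275625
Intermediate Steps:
S = -24 (S = 16 - 40 = -24)
(E + S)² = (549 - 24)² = 525² = 275625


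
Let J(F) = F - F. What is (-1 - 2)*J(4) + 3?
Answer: 3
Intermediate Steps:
J(F) = 0
(-1 - 2)*J(4) + 3 = (-1 - 2)*0 + 3 = -3*0 + 3 = 0 + 3 = 3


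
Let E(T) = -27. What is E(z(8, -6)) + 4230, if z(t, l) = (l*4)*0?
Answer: 4203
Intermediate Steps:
z(t, l) = 0 (z(t, l) = (4*l)*0 = 0)
E(z(8, -6)) + 4230 = -27 + 4230 = 4203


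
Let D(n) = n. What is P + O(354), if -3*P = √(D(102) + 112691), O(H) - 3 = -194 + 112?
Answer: -79 - √112793/3 ≈ -190.95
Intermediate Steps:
O(H) = -79 (O(H) = 3 + (-194 + 112) = 3 - 82 = -79)
P = -√112793/3 (P = -√(102 + 112691)/3 = -√112793/3 ≈ -111.95)
P + O(354) = -√112793/3 - 79 = -79 - √112793/3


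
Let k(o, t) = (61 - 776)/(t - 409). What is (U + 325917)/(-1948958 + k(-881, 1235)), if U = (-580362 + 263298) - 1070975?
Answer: 877312772/1609840023 ≈ 0.54497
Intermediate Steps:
U = -1388039 (U = -317064 - 1070975 = -1388039)
k(o, t) = -715/(-409 + t)
(U + 325917)/(-1948958 + k(-881, 1235)) = (-1388039 + 325917)/(-1948958 - 715/(-409 + 1235)) = -1062122/(-1948958 - 715/826) = -1062122/(-1609840023/826) = -1062122*(-826/1609840023) = 877312772/1609840023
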